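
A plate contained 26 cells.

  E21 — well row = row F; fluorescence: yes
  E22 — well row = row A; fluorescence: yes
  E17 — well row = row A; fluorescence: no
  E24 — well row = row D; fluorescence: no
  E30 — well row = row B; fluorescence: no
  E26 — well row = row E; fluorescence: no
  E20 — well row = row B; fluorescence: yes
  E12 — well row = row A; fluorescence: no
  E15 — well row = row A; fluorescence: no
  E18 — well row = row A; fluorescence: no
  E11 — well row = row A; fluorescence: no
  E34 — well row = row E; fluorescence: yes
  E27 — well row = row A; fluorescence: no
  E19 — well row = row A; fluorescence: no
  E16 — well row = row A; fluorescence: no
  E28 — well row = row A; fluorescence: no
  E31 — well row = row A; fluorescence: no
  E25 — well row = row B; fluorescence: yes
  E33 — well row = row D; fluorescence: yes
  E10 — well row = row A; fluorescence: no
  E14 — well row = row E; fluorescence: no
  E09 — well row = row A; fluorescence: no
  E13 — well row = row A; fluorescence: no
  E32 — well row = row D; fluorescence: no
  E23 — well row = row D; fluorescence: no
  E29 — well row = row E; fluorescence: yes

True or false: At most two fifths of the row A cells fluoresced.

'At most two fifths of the row A cells fluoresced' holds iff |A ∩ B| / |A| ≤ 2/5.
A (the restrictor) = {E22, E17, E12, E15, E18, E11, E27, E19, E16, E28, E31, E10, E09, E13}, |A| = 14.
A ∩ B = {E22}, so |A ∩ B| = 1.
A ∖ B = {E17, E12, E15, E18, E11, E27, E19, E16, E28, E31, E10, E09, E13}, so |A ∖ B| = 13.
|A ∩ B|/|A| = 1/14, so the statement is true.

True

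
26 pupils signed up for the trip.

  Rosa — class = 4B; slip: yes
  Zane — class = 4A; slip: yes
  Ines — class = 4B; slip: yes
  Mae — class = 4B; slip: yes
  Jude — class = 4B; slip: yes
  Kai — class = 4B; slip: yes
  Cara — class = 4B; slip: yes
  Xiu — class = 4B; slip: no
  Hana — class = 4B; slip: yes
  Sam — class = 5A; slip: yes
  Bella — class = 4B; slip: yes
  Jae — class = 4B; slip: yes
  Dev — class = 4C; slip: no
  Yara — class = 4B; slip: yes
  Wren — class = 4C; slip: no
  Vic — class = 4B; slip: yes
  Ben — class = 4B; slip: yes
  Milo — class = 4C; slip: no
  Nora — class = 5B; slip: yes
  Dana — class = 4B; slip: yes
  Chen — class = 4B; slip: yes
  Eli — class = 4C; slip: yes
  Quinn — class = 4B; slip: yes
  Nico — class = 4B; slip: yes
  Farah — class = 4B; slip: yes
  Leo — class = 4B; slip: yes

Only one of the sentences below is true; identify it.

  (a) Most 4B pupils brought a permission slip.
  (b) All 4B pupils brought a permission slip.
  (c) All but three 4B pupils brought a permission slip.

|A| = 19, |A ∩ B| = 18, |A ∖ B| = 1.
(a) requires |A ∩ B| > |A ∖ B|: true.
(b) requires A ⊆ B, i.e. every element of A is in B (|A ∖ B| = 0): false.
(c) requires |A ∖ B| = 3: false.

(a)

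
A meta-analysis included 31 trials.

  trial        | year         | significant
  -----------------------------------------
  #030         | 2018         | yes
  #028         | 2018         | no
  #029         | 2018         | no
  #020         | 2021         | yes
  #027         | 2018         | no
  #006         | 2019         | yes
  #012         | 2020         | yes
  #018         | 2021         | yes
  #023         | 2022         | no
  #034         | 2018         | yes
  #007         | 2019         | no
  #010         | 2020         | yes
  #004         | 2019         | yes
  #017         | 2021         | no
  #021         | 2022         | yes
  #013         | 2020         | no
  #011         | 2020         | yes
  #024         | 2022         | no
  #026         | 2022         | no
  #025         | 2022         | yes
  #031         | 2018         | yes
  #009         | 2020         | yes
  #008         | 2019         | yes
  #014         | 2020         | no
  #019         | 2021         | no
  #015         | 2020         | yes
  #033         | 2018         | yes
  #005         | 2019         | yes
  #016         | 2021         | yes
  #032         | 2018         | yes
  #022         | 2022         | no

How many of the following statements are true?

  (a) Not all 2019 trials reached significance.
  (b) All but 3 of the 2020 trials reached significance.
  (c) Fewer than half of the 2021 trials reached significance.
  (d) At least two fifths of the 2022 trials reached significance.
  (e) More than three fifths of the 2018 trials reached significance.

(a) 2019: |A| = 5, |A ∩ B| = 4; needs A ⊄ B (|A ∖ B| ≥ 1) — true.
(b) 2020: |A| = 7, |A ∩ B| = 5; needs |A ∖ B| = 3 — false.
(c) 2021: |A| = 5, |A ∩ B| = 3; needs |A ∩ B| < |A ∖ B| — false.
(d) 2022: |A| = 6, |A ∩ B| = 2; needs |A ∩ B| / |A| ≥ 2/5 — false.
(e) 2018: |A| = 8, |A ∩ B| = 5; needs |A ∩ B| / |A| > 3/5 — true.

2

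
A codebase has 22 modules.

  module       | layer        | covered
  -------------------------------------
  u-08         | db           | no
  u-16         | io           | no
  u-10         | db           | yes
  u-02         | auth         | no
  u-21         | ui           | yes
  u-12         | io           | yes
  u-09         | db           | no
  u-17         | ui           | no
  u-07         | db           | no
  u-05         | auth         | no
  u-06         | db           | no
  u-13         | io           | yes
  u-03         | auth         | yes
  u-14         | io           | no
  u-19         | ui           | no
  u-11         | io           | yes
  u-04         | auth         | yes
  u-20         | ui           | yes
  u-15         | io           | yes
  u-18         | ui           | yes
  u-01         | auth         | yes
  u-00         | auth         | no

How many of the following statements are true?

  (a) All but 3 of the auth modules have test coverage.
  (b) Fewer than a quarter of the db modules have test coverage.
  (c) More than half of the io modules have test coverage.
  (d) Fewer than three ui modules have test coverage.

(a) auth: |A| = 6, |A ∩ B| = 3; needs |A ∖ B| = 3 — true.
(b) db: |A| = 5, |A ∩ B| = 1; needs |A ∩ B| / |A| < 1/4 — true.
(c) io: |A| = 6, |A ∩ B| = 4; needs |A ∩ B| > |A ∖ B| — true.
(d) ui: |A| = 5, |A ∩ B| = 3; needs |A ∩ B| < 3 — false.

3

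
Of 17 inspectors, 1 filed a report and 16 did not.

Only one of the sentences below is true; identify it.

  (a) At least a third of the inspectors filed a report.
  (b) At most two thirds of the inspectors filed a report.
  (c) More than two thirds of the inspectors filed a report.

|A| = 17, |A ∩ B| = 1, |A ∖ B| = 16.
(a) requires |A ∩ B| / |A| ≥ 1/3: false.
(b) requires |A ∩ B| / |A| ≤ 2/3: true.
(c) requires |A ∩ B| / |A| > 2/3: false.

(b)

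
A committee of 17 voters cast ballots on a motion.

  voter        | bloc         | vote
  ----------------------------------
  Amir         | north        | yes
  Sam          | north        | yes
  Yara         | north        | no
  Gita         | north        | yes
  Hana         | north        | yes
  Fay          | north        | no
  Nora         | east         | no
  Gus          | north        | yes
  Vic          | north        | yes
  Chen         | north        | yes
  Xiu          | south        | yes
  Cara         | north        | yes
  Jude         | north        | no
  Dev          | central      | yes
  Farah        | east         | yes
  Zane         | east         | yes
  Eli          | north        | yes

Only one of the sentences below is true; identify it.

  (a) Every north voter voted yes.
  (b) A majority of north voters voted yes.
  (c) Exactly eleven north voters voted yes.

(b)

|A| = 12, |A ∩ B| = 9, |A ∖ B| = 3.
(a) requires A ⊆ B, i.e. every element of A is in B (|A ∖ B| = 0): false.
(b) requires |A ∩ B| > |A ∖ B|: true.
(c) requires |A ∩ B| = 11: false.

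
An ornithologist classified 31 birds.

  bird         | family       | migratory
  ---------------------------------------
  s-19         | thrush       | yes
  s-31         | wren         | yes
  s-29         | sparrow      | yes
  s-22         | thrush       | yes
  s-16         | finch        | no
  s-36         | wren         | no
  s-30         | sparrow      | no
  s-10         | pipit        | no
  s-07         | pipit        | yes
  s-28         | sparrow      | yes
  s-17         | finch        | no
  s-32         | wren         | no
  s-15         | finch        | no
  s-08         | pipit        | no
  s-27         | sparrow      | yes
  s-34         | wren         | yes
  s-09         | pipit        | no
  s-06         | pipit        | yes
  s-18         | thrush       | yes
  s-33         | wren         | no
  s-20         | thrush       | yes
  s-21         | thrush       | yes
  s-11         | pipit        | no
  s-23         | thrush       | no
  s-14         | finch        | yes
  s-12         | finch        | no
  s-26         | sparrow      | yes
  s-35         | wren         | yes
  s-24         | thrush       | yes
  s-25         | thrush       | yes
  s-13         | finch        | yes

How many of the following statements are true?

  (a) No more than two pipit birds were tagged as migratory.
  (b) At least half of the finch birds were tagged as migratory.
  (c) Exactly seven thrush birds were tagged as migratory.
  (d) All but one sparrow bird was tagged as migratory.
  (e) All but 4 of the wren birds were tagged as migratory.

(a) pipit: |A| = 6, |A ∩ B| = 2; needs |A ∩ B| ≤ 2 — true.
(b) finch: |A| = 6, |A ∩ B| = 2; needs |A ∩ B| ≥ |A ∖ B| — false.
(c) thrush: |A| = 8, |A ∩ B| = 7; needs |A ∩ B| = 7 — true.
(d) sparrow: |A| = 5, |A ∩ B| = 4; needs |A ∖ B| = 1 — true.
(e) wren: |A| = 6, |A ∩ B| = 3; needs |A ∖ B| = 4 — false.

3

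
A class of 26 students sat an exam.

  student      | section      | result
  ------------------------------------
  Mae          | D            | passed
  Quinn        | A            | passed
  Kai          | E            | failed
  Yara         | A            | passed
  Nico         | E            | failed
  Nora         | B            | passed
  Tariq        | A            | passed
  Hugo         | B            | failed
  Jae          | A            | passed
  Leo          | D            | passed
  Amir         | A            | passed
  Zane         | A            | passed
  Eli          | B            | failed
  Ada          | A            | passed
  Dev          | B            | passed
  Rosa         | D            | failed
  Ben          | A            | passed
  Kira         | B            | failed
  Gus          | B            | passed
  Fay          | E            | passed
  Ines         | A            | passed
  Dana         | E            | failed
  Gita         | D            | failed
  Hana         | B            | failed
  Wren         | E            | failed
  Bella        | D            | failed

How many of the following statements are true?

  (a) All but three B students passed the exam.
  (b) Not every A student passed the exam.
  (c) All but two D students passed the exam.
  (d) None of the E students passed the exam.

(a) B: |A| = 7, |A ∩ B| = 3; needs |A ∖ B| = 3 — false.
(b) A: |A| = 9, |A ∩ B| = 9; needs A ⊄ B (|A ∖ B| ≥ 1) — false.
(c) D: |A| = 5, |A ∩ B| = 2; needs |A ∖ B| = 2 — false.
(d) E: |A| = 5, |A ∩ B| = 1; needs A ∩ B = ∅ (|A ∩ B| = 0) — false.

0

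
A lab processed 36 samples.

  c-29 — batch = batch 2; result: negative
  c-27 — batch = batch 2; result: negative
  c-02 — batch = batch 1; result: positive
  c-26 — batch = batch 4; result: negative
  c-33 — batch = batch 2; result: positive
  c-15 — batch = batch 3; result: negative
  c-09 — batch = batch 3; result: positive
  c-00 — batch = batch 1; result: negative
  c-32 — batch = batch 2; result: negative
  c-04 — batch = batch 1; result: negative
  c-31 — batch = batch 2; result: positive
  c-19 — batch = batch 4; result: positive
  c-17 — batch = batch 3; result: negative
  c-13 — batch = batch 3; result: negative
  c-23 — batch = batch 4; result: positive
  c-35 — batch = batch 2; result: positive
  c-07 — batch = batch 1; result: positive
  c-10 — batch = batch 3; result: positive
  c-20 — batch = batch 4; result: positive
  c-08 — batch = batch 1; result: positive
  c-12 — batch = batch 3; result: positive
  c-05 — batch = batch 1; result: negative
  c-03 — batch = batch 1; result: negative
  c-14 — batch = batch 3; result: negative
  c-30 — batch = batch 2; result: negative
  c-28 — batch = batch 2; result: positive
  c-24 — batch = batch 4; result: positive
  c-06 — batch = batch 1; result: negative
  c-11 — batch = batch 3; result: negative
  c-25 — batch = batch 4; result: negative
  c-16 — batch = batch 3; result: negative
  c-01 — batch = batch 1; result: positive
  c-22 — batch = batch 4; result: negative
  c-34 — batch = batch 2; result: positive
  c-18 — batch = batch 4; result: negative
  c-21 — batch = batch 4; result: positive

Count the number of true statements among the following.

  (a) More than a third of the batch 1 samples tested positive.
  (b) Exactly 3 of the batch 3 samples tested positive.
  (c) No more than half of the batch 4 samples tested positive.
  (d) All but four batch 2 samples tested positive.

3

(a) batch 1: |A| = 9, |A ∩ B| = 4; needs |A ∩ B| / |A| > 1/3 — true.
(b) batch 3: |A| = 9, |A ∩ B| = 3; needs |A ∩ B| = 3 — true.
(c) batch 4: |A| = 9, |A ∩ B| = 5; needs |A ∩ B| ≤ |A ∖ B| — false.
(d) batch 2: |A| = 9, |A ∩ B| = 5; needs |A ∖ B| = 4 — true.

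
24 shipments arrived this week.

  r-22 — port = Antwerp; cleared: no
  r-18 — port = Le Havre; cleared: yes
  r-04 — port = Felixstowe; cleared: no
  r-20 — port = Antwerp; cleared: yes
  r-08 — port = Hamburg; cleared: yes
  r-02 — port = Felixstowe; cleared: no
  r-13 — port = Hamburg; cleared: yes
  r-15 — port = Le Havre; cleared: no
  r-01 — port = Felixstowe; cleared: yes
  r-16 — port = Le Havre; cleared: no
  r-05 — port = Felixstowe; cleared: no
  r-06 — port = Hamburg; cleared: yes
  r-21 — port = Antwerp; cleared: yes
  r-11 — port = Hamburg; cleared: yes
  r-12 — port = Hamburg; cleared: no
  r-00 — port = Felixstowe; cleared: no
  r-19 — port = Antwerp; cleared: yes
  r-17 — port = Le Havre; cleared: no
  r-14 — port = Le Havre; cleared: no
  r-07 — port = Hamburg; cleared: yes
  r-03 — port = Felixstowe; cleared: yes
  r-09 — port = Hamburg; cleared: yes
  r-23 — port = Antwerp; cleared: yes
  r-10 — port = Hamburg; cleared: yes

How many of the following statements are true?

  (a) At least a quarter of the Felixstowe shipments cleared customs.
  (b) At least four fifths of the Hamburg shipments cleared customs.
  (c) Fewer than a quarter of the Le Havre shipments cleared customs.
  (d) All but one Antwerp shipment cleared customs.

4

(a) Felixstowe: |A| = 6, |A ∩ B| = 2; needs |A ∩ B| / |A| ≥ 1/4 — true.
(b) Hamburg: |A| = 8, |A ∩ B| = 7; needs |A ∩ B| / |A| ≥ 4/5 — true.
(c) Le Havre: |A| = 5, |A ∩ B| = 1; needs |A ∩ B| / |A| < 1/4 — true.
(d) Antwerp: |A| = 5, |A ∩ B| = 4; needs |A ∖ B| = 1 — true.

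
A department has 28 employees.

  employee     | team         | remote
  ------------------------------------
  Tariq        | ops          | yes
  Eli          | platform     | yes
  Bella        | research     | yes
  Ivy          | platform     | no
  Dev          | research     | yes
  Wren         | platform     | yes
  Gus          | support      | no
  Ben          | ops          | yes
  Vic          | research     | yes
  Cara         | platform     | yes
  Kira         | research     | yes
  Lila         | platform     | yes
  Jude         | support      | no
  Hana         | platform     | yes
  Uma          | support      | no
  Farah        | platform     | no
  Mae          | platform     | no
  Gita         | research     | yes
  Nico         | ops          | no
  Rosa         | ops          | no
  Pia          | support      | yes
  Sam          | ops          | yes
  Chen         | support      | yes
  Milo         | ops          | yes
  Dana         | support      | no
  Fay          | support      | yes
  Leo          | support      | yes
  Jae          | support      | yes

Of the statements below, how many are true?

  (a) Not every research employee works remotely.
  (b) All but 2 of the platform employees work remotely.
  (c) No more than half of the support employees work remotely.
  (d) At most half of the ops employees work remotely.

(a) research: |A| = 5, |A ∩ B| = 5; needs A ⊄ B (|A ∖ B| ≥ 1) — false.
(b) platform: |A| = 8, |A ∩ B| = 5; needs |A ∖ B| = 2 — false.
(c) support: |A| = 9, |A ∩ B| = 5; needs |A ∩ B| ≤ |A ∖ B| — false.
(d) ops: |A| = 6, |A ∩ B| = 4; needs |A ∩ B| ≤ |A ∖ B| — false.

0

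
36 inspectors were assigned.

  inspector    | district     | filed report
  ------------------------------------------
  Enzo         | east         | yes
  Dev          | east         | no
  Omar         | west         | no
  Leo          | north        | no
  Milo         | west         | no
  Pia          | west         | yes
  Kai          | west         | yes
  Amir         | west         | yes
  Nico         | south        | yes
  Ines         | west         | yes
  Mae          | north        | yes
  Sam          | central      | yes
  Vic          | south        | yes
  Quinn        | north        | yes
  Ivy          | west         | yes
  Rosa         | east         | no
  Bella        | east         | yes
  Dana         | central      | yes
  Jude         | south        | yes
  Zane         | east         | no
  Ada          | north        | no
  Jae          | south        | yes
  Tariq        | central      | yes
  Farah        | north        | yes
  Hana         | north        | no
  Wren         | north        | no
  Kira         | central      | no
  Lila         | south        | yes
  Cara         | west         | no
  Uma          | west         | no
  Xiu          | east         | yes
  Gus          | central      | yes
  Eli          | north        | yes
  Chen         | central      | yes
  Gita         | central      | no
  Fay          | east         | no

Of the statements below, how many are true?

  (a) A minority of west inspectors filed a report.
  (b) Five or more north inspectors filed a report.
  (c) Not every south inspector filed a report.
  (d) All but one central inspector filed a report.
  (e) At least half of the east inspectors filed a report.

0

(a) west: |A| = 9, |A ∩ B| = 5; needs |A ∩ B| < |A ∖ B| — false.
(b) north: |A| = 8, |A ∩ B| = 4; needs |A ∩ B| ≥ 5 — false.
(c) south: |A| = 5, |A ∩ B| = 5; needs A ⊄ B (|A ∖ B| ≥ 1) — false.
(d) central: |A| = 7, |A ∩ B| = 5; needs |A ∖ B| = 1 — false.
(e) east: |A| = 7, |A ∩ B| = 3; needs |A ∩ B| ≥ |A ∖ B| — false.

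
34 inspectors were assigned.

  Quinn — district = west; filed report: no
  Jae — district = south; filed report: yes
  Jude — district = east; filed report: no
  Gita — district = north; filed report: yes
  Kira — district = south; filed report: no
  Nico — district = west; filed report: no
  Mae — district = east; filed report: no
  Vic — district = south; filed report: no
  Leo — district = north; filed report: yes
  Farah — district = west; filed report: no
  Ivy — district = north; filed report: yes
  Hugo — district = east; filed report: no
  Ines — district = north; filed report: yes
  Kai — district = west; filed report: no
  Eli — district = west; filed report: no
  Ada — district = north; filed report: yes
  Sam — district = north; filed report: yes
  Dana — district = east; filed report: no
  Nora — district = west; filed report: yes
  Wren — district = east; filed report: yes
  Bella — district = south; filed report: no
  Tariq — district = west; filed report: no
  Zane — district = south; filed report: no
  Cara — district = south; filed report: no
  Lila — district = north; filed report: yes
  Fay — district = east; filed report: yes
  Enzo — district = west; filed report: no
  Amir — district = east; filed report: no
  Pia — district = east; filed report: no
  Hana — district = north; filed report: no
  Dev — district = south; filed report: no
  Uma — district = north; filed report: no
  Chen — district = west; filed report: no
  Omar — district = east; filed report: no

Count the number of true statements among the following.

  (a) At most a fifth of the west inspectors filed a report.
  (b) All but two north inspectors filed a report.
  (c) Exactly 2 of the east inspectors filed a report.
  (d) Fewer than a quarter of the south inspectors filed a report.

4

(a) west: |A| = 9, |A ∩ B| = 1; needs |A ∩ B| / |A| ≤ 1/5 — true.
(b) north: |A| = 9, |A ∩ B| = 7; needs |A ∖ B| = 2 — true.
(c) east: |A| = 9, |A ∩ B| = 2; needs |A ∩ B| = 2 — true.
(d) south: |A| = 7, |A ∩ B| = 1; needs |A ∩ B| / |A| < 1/4 — true.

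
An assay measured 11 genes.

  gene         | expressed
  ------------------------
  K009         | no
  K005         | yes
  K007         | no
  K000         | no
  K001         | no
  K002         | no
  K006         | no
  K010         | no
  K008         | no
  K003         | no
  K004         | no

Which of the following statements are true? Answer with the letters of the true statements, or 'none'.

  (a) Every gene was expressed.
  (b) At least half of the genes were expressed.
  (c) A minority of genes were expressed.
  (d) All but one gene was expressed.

|A| = 11, |A ∩ B| = 1, |A ∖ B| = 10.
(a) A ⊆ B, i.e. every element of A is in B (|A ∖ B| = 0): fails.
(b) |A ∩ B| ≥ |A ∖ B|: fails.
(c) |A ∩ B| < |A ∖ B|: holds.
(d) |A ∖ B| = 1: fails.

(c)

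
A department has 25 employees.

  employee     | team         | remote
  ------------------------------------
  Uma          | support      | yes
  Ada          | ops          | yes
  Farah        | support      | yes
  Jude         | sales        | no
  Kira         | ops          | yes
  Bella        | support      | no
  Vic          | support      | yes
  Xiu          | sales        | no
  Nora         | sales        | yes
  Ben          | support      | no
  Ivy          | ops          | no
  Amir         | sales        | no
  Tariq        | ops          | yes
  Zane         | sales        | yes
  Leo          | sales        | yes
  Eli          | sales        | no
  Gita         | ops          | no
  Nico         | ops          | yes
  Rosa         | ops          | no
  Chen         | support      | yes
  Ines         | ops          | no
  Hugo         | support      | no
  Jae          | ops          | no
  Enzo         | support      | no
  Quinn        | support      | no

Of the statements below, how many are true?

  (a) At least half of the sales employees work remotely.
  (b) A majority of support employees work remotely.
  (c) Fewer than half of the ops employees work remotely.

(a) sales: |A| = 7, |A ∩ B| = 3; needs |A ∩ B| ≥ |A ∖ B| — false.
(b) support: |A| = 9, |A ∩ B| = 4; needs |A ∩ B| > |A ∖ B| — false.
(c) ops: |A| = 9, |A ∩ B| = 4; needs |A ∩ B| < |A ∖ B| — true.

1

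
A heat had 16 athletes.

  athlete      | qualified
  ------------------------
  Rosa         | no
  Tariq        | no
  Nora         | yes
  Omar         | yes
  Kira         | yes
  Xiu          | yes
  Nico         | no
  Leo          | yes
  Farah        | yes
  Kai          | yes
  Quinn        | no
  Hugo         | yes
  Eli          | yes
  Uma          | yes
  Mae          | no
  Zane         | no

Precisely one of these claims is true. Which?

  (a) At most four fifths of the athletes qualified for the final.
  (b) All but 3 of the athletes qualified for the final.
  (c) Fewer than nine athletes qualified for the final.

(a)

|A| = 16, |A ∩ B| = 10, |A ∖ B| = 6.
(a) requires |A ∩ B| / |A| ≤ 4/5: true.
(b) requires |A ∖ B| = 3: false.
(c) requires |A ∩ B| < 9: false.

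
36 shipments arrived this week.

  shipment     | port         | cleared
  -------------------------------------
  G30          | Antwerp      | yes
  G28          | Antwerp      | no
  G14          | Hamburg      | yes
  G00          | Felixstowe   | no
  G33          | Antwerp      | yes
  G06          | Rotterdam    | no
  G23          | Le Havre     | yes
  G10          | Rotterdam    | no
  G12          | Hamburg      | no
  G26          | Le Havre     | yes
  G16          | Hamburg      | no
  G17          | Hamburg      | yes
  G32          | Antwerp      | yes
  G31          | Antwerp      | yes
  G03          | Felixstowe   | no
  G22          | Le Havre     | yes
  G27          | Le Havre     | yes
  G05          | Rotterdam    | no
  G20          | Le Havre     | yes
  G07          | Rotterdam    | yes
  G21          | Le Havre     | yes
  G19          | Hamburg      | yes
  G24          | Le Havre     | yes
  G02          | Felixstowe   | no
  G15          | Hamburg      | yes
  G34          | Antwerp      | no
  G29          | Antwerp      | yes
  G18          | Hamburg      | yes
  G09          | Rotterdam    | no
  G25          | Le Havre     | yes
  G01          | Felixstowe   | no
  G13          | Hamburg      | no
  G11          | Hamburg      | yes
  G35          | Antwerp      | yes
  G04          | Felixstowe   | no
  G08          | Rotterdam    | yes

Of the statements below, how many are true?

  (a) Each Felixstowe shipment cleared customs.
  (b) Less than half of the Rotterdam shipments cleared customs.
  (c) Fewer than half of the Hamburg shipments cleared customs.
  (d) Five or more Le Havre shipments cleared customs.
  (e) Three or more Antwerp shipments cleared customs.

3

(a) Felixstowe: |A| = 5, |A ∩ B| = 0; needs A ⊆ B, i.e. every element of A is in B (|A ∖ B| = 0) — false.
(b) Rotterdam: |A| = 6, |A ∩ B| = 2; needs |A ∩ B| < |A ∖ B| — true.
(c) Hamburg: |A| = 9, |A ∩ B| = 6; needs |A ∩ B| < |A ∖ B| — false.
(d) Le Havre: |A| = 8, |A ∩ B| = 8; needs |A ∩ B| ≥ 5 — true.
(e) Antwerp: |A| = 8, |A ∩ B| = 6; needs |A ∩ B| ≥ 3 — true.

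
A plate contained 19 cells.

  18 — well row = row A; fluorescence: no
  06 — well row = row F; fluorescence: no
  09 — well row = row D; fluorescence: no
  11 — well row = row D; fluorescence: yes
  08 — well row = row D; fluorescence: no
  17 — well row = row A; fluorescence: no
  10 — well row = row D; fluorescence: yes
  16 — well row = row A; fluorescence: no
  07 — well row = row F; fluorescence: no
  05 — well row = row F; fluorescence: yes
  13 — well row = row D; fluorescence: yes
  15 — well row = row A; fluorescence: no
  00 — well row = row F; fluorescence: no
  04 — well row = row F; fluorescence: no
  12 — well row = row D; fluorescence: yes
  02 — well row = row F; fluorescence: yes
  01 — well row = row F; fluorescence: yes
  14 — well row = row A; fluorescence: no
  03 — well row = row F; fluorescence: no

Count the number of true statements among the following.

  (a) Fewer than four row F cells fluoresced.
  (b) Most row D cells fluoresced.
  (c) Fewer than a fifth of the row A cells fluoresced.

3

(a) row F: |A| = 8, |A ∩ B| = 3; needs |A ∩ B| < 4 — true.
(b) row D: |A| = 6, |A ∩ B| = 4; needs |A ∩ B| > |A ∖ B| — true.
(c) row A: |A| = 5, |A ∩ B| = 0; needs |A ∩ B| / |A| < 1/5 — true.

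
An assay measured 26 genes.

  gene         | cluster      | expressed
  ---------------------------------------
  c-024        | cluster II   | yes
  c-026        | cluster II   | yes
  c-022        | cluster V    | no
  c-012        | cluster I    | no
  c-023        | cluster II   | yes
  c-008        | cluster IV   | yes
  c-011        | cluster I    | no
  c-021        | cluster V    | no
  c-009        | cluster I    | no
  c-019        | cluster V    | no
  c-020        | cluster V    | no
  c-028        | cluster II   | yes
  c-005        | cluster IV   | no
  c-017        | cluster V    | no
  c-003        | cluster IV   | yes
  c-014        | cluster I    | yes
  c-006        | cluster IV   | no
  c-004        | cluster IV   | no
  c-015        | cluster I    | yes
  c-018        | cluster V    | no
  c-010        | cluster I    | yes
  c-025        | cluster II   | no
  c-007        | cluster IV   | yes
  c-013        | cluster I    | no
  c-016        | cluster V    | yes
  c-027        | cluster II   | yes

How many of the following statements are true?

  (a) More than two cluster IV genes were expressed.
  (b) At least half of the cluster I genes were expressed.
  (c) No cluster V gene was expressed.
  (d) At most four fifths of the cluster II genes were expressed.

1

(a) cluster IV: |A| = 6, |A ∩ B| = 3; needs |A ∩ B| > 2 — true.
(b) cluster I: |A| = 7, |A ∩ B| = 3; needs |A ∩ B| ≥ |A ∖ B| — false.
(c) cluster V: |A| = 7, |A ∩ B| = 1; needs A ∩ B = ∅ (|A ∩ B| = 0) — false.
(d) cluster II: |A| = 6, |A ∩ B| = 5; needs |A ∩ B| / |A| ≤ 4/5 — false.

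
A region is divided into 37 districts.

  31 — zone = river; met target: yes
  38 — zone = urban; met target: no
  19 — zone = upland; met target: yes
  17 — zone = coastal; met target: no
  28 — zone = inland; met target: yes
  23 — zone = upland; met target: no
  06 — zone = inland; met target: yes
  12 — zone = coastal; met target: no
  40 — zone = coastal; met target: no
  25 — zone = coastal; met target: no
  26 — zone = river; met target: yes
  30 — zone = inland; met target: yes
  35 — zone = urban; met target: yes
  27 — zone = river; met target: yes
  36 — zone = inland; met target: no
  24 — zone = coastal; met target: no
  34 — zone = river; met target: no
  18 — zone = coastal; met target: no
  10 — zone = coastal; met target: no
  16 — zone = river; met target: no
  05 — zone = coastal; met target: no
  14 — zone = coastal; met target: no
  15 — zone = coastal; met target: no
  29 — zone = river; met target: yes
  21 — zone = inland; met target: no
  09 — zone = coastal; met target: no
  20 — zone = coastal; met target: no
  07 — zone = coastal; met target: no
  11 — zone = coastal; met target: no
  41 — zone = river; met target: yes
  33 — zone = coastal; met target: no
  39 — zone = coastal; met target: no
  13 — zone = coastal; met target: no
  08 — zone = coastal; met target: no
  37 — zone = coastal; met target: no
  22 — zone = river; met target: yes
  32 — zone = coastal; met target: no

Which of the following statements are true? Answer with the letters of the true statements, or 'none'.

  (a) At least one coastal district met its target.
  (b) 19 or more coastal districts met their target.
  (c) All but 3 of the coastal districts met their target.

|A| = 20, |A ∩ B| = 0, |A ∖ B| = 20.
(a) A ∩ B ≠ ∅ (|A ∩ B| ≥ 1): fails.
(b) |A ∩ B| ≥ 19: fails.
(c) |A ∖ B| = 3: fails.

none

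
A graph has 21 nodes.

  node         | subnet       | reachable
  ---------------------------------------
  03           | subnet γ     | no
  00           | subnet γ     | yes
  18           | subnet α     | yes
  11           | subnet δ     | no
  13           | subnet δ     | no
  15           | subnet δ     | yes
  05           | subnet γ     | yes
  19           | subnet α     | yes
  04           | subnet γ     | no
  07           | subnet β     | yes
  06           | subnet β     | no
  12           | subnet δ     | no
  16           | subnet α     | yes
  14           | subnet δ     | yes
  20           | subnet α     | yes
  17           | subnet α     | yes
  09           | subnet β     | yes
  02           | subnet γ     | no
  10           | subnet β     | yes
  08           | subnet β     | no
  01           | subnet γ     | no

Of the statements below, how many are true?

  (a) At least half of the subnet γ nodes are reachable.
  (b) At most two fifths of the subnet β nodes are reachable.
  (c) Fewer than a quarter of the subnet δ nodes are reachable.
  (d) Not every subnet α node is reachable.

0

(a) subnet γ: |A| = 6, |A ∩ B| = 2; needs |A ∩ B| ≥ |A ∖ B| — false.
(b) subnet β: |A| = 5, |A ∩ B| = 3; needs |A ∩ B| / |A| ≤ 2/5 — false.
(c) subnet δ: |A| = 5, |A ∩ B| = 2; needs |A ∩ B| / |A| < 1/4 — false.
(d) subnet α: |A| = 5, |A ∩ B| = 5; needs A ⊄ B (|A ∖ B| ≥ 1) — false.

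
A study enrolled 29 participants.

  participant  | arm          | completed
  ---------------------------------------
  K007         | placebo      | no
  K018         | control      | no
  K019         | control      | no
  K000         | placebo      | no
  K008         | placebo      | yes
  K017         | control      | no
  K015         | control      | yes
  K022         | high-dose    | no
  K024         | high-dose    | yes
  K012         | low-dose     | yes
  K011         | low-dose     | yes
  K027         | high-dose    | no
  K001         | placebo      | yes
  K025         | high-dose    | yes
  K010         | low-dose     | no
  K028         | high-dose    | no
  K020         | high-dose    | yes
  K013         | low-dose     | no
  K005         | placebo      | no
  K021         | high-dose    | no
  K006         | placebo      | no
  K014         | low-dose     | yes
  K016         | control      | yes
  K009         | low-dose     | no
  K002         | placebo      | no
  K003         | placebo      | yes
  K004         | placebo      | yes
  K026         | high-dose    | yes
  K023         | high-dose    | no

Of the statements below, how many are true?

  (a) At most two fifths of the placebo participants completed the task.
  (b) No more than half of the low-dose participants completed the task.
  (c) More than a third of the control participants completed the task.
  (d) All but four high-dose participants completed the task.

2

(a) placebo: |A| = 9, |A ∩ B| = 4; needs |A ∩ B| / |A| ≤ 2/5 — false.
(b) low-dose: |A| = 6, |A ∩ B| = 3; needs |A ∩ B| ≤ |A ∖ B| — true.
(c) control: |A| = 5, |A ∩ B| = 2; needs |A ∩ B| / |A| > 1/3 — true.
(d) high-dose: |A| = 9, |A ∩ B| = 4; needs |A ∖ B| = 4 — false.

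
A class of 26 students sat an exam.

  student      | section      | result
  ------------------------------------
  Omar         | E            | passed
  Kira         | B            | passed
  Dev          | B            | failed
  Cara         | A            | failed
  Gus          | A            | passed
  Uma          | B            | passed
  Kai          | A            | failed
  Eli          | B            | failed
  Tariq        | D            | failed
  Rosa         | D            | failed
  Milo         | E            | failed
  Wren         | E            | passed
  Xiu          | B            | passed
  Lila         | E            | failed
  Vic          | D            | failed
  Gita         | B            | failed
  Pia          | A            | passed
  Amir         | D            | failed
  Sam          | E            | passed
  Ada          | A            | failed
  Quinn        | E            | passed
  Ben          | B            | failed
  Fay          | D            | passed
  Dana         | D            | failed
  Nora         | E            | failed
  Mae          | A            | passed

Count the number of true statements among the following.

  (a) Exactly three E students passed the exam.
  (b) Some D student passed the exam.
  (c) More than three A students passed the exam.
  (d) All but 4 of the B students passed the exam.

2

(a) E: |A| = 7, |A ∩ B| = 4; needs |A ∩ B| = 3 — false.
(b) D: |A| = 6, |A ∩ B| = 1; needs A ∩ B ≠ ∅ (|A ∩ B| ≥ 1) — true.
(c) A: |A| = 6, |A ∩ B| = 3; needs |A ∩ B| > 3 — false.
(d) B: |A| = 7, |A ∩ B| = 3; needs |A ∖ B| = 4 — true.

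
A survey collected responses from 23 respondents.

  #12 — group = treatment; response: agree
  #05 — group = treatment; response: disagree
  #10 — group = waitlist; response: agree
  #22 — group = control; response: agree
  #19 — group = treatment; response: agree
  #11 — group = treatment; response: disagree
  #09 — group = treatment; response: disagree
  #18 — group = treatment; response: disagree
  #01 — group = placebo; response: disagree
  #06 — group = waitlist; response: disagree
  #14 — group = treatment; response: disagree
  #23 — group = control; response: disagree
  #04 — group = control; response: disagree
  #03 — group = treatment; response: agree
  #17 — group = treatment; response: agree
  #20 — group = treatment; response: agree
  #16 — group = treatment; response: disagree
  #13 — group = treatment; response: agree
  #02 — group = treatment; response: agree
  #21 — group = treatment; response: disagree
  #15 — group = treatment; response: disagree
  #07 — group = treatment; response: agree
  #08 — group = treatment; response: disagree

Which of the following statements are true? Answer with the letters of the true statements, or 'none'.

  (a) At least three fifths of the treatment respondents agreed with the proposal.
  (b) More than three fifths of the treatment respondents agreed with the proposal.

|A| = 17, |A ∩ B| = 8, |A ∖ B| = 9.
(a) |A ∩ B| / |A| ≥ 3/5: fails.
(b) |A ∩ B| / |A| > 3/5: fails.

none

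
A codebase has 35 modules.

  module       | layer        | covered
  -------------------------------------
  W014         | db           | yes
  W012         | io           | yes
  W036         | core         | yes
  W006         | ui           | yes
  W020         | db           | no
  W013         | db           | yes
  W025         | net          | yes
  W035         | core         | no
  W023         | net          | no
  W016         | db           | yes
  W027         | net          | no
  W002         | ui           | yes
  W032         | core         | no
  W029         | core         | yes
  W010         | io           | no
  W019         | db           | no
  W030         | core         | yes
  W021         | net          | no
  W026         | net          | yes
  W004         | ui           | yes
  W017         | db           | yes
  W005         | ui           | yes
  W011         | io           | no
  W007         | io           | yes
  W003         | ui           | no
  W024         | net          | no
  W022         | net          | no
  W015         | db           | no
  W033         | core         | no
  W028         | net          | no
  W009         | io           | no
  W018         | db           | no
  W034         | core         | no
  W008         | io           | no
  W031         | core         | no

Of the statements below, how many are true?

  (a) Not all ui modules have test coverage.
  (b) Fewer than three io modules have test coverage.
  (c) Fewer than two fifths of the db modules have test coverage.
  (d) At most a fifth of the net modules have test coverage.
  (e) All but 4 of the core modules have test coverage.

(a) ui: |A| = 5, |A ∩ B| = 4; needs A ⊄ B (|A ∖ B| ≥ 1) — true.
(b) io: |A| = 6, |A ∩ B| = 2; needs |A ∩ B| < 3 — true.
(c) db: |A| = 8, |A ∩ B| = 4; needs |A ∩ B| / |A| < 2/5 — false.
(d) net: |A| = 8, |A ∩ B| = 2; needs |A ∩ B| / |A| ≤ 1/5 — false.
(e) core: |A| = 8, |A ∩ B| = 3; needs |A ∖ B| = 4 — false.

2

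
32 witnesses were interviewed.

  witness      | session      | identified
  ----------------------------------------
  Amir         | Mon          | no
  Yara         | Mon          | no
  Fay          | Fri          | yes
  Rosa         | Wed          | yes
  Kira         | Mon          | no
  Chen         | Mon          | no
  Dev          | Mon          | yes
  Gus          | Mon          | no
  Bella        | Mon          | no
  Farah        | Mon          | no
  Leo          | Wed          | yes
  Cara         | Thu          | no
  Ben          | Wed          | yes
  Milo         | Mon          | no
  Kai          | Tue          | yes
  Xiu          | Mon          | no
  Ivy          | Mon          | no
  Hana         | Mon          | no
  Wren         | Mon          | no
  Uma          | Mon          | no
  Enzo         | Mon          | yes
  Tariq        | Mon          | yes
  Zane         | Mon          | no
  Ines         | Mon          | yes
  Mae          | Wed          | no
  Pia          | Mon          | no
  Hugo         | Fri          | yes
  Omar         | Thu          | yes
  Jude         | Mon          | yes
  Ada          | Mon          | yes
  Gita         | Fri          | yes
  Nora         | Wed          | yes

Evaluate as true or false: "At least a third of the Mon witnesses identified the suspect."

False

Truth condition: |A ∩ B| / |A| ≥ 1/3.
|A| = 21, |A ∩ B| = 6, |A ∖ B| = 15.
|A ∩ B|/|A| = 6/21, so the statement is false.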